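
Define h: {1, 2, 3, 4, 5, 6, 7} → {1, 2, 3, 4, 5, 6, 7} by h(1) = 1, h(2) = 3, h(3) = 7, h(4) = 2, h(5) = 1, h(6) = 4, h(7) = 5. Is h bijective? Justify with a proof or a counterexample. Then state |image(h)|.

h(1) = 1 = h(5) with 1 ≠ 5, so h is not injective, hence not bijective.
The image of h is {1, 2, 3, 4, 5, 7}, which has 6 elements.

6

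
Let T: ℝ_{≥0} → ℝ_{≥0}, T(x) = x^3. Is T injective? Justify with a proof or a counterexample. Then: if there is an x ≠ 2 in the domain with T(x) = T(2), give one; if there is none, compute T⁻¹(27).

3

On ℝ_{≥0}, x ↦ x^3 is strictly increasing, so T(a) = T(b) forces a = b. Hence T is injective.
Since x ↦ x^3 is strictly increasing on ℝ_{≥0}, it is injective there, so no x ≠ 2 in the domain has T(x) = T(2). We therefore compute T⁻¹(27) = 27^{1/3} = 3 (indeed 3^3 = 27).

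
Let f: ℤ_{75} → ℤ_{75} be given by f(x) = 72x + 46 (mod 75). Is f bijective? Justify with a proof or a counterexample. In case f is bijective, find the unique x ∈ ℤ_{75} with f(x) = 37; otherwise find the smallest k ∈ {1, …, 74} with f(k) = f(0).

25

We have gcd(72, 75) = 3 > 1. Taking a = 0 and b = 25: f(0) = 46 and f(25) = 72·25 + 46 = 1846 ≡ 46 (mod 75).
So f(0) = f(25) while 0 ≠ 25, so f is not injective, hence not bijective.
Since f is not bijective, we find the least positive k with f(k) = f(0): this means 72k ≡ 0 (mod 75), i.e. 75 ∣ 72k. Since gcd(72, 75) = 3, dividing through by 3 this holds exactly when 25 ∣ 24k, and as gcd(24, 25) = 1, exactly when 25 ∣ k.
The smallest positive such k is 25.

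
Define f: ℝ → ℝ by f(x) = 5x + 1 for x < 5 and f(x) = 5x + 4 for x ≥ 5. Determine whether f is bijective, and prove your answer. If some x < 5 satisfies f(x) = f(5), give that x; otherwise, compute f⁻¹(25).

Both pieces are strictly increasing (slopes 5 and 5), so each is injective on its own interval.
The left piece maps (−∞, 5) onto (−∞, 26); the right piece maps [5, ∞) onto [29, ∞).
The images leave a gap (26 has no preimage), so f is not surjective, hence not bijective.
Because the two images are disjoint, no x < 5 has f(x) = f(5), so we compute f⁻¹(25): 25 lies in (−∞, 26), so solve 5x + 1 = 25: x = (25 − 1)/5 = 24/5.

24/5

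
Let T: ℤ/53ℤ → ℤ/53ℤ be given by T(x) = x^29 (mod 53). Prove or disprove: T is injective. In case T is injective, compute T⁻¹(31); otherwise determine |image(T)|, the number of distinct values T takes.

19

Since 53 is prime, the nonzero elements of ℤ/53ℤ form a cyclic group of order 52.
As gcd(29, 52) = 1, raising to the 29th power is a bijection on this group: if x_1^29 ≡ x_2^29 then (x_1x_2^{−1})^29 = 1, and the only element of order dividing gcd(29, 52) = 1 is 1, so x_1 = x_2.
With T(0) = 0 this makes T injective on all of ℤ/53ℤ, hence bijective (finite equal-size domain and codomain). In particular T is injective.
Since T is injective, we find the preimage of 31. The inverse of x ↦ x^29 on (ℤ/53ℤ)^× is x ↦ x^9, because 29·9 = 261 = 5·52 + 1 ≡ 1 (mod 52) and x^{52} = 1 for x ≠ 0 (Fermat). So T⁻¹(31) = 31^9 mod 53.
Repeated squaring mod 53: 31^1 ≡ 31, 31^2 ≡ 31² = 961 ≡ 7, 31^4 ≡ 7² = 49, 31^8 ≡ 49² = 2401 ≡ 16. Since 9 = 8 + 1, 31^9 ≡ 16·31: 16·31 = 496 ≡ 19. So 31^9 ≡ 19 (mod 53).
Hence T⁻¹(31) = 19.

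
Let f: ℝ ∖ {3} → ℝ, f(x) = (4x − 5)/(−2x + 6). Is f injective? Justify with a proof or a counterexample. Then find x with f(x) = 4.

29/12

Suppose f(u) = f(v). Cross-multiplying: (4u − 5)(−2v + 6) = (4v − 5)(−2u + 6).
Expanding both sides and cancelling the symmetric terms leaves 14·(u − v) = 0. Since 14 ≠ 0, u = v. Thus f is injective.
Solving f(x) = 4: cross-multiplying gives 4x − 5 = 4(−2x + 6), which rearranges to 12x = 29, so x = 29/12.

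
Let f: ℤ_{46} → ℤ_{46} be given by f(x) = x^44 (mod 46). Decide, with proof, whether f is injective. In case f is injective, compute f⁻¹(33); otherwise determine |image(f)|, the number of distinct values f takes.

4

f(1) = 1^44 = 1.
f(3): Repeated squaring mod 46: 3^1 ≡ 3, 3^2 ≡ 3² = 9, 3^4 ≡ 9² = 81 ≡ 35, 3^8 ≡ 35² = 1225 ≡ 29, 3^16 ≡ 29² = 841 ≡ 13, 3^32 ≡ 13² = 169 ≡ 31. Since 44 = 32 + 8 + 4, 3^44 ≡ 31·29·35: 31·29 = 899 ≡ 25, then 25·35 = 875 ≡ 1. So 3^44 ≡ 1 (mod 46).
So f(1) = f(3) = 1 while 1 ≠ 3, so f is not injective.
Since f is not injective, we determine |image(f)|. Computing x^44 mod 46 for each x (by repeated squaring, reducing mod 46 at every step), the values f(0), f(1), …, f(45) are: 0, 1, 24, 1, 24, 1, 24, 1, 24, 1, 24, 1, 24, 1, 24, 1, 24, 1, 24, 1, 24, 1, 24, 23, 24, 1, 24, 1, 24, 1, 24, 1, 24, 1, 24, 1, 24, 1, 24, 1, 24, 1, 24, 1, 24, 1.
The distinct values are {0, 1, 23, 24}; there are 4 of them.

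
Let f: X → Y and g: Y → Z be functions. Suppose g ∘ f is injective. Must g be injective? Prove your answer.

not injective

No. Take X = {0, 1}, Y = {0, 1, 2, 3}, Z = {0, 1, 2, 3}, f(a) = a for each a ∈ X, and g(b) = 2 if b ∈ {2, 3} else g(b) = b.
Then g ∘ f = f is injective (X ⊂ Y and f is the inclusion), but g(2) = g(3) = 2 with 2 ≠ 3, so g is not injective.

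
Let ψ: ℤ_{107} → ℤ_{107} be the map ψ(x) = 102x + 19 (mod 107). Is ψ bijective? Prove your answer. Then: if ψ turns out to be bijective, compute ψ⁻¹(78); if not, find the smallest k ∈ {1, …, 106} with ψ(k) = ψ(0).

31

Suppose ψ(s) = ψ(t) in ℤ_{107}. Then 102s + 19 ≡ 102t + 19 (mod 107), hence 102(s − t) ≡ 0 (mod 107).
Since gcd(102, 107) = 1, 102 is invertible modulo 107, thus s − t ≡ 0 (mod 107), i.e. s = t.
We now compute 102⁻¹ mod 107 explicitly. Euclid's algorithm: 107 = 1·102 + 5, 102 = 20·5 + 2, 5 = 2·2 + 1; back-substituting gives 1 = 64·102 − 61·107, so 102⁻¹ ≡ 64 (mod 107).
For any y ∈ ℤ_{107}, x = 64(y − 19) mod 107 satisfies ψ(x) = 102·64(y − 19) + 19 ≡ y (since 102·64 ≡ 1 mod 107). So every y has a preimage.
Hence ψ is bijective.
Since ψ is bijective, we find ψ⁻¹(78): we need 102x ≡ 78 − 19 ≡ 59 (mod 107). Using 102⁻¹ = 64: x ≡ 64·59 = 3776 = 35·107 + 31, so x = 31.
Check: ψ(31) = 102·31 + 19 = 3181 = 29·107 + 78 ≡ 78 (mod 107).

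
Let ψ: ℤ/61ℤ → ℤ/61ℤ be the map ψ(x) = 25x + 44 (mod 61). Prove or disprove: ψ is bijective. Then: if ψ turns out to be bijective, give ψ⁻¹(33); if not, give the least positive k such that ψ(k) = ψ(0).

2

Recall: ψ is injective if ψ(x_1) = ψ(x_2) implies x_1 = x_2.
Suppose ψ(x_1) = ψ(x_2) in ℤ/61ℤ. Then 25x_1 + 44 ≡ 25x_2 + 44 (mod 61), thus 25(x_1 − x_2) ≡ 0 (mod 61).
Since gcd(25, 61) = 1, 25 is invertible modulo 61, thus x_1 − x_2 ≡ 0 (mod 61), i.e. x_1 = x_2.
We now compute 25⁻¹ mod 61 explicitly. Euclid's algorithm: 61 = 2·25 + 11, 25 = 2·11 + 3, 11 = 3·3 + 2, 3 = 1·2 + 1; back-substituting gives 1 = 22·25 − 9·61, so 25⁻¹ ≡ 22 (mod 61).
For any y ∈ ℤ/61ℤ, x = 22(y − 44) mod 61 satisfies ψ(x) = 25·22(y − 44) + 44 ≡ y (since 25·22 ≡ 1 mod 61). So every y has a preimage.
Therefore ψ is bijective.
Since ψ is bijective, we compute ψ⁻¹(33): solve 25x + 44 ≡ 33 (mod 61), i.e. 25x ≡ 50 (mod 61).
Multiplying by 25⁻¹ = 22 gives x ≡ 22·50 = 1100 = 18·61 + 2 ≡ 2 (mod 61).
Check: ψ(2) = 25·2 + 44 = 94 = 1·61 + 33 ≡ 33 (mod 61).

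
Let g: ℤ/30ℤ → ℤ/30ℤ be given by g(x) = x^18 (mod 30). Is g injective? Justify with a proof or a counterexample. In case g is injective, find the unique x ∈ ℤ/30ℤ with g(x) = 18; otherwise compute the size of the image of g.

g(2): Repeated squaring mod 30: 2^1 ≡ 2, 2^2 ≡ 2² = 4, 2^4 ≡ 4² = 16, 2^8 ≡ 16² = 256 ≡ 16, 2^16 ≡ 16² = 256 ≡ 16. Since 18 = 16 + 2, 2^18 ≡ 16·4: 16·4 = 64 ≡ 4. So 2^18 ≡ 4 (mod 30).
g(8): Repeated squaring mod 30: 8^1 ≡ 8, 8^2 ≡ 8² = 64 ≡ 4, 8^4 ≡ 4² = 16, 8^8 ≡ 16² = 256 ≡ 16, 8^16 ≡ 16² = 256 ≡ 16. Since 18 = 16 + 2, 8^18 ≡ 16·4: 16·4 = 64 ≡ 4. So 8^18 ≡ 4 (mod 30).
So g(2) = g(8) = 4 while 2 ≠ 8, so g is not injective.
Since g is not injective, we determine |image(g)|. Computing x^18 mod 30 for each x (by repeated squaring, reducing mod 30 at every step), the values g(0), g(1), …, g(29) are: 0, 1, 4, 9, 16, 25, 6, 19, 4, 21, 10, 1, 24, 19, 16, 15, 16, 19, 24, 1, 10, 21, 4, 19, 6, 25, 16, 9, 4, 1.
The distinct values are {0, 1, 4, 6, 9, 10, 15, 16, 19, 21, 24, 25}; there are 12 of them.

12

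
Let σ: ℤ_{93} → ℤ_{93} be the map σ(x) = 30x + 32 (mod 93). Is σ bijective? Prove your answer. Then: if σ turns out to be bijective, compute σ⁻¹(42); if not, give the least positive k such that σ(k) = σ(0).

We have gcd(30, 93) = 3 > 1. Taking s = 0 and t = 31: σ(0) = 32 and σ(31) = 30·31 + 32 = 962 ≡ 32 (mod 93).
So σ(0) = σ(31) while 0 ≠ 31, thus σ is not injective, hence not bijective.
Since σ is not bijective, we find the least positive k with σ(k) = σ(0): this means 30k ≡ 0 (mod 93), i.e. 93 ∣ 30k. Since gcd(30, 93) = 3, dividing through by 3 this holds exactly when 31 ∣ 10k, and as gcd(10, 31) = 1, exactly when 31 ∣ k.
The smallest positive such k is 31.

31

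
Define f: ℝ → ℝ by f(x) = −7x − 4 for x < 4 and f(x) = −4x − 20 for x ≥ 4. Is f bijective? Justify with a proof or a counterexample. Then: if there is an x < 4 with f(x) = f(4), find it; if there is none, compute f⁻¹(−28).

Both pieces are strictly decreasing (slopes −7 and −4), so each is injective on its own interval.
The left piece maps (−∞, 4) onto (−32, ∞); the right piece maps [4, ∞) onto (−∞, −36].
The images leave a gap (−32 has no preimage), so f is not surjective, hence not bijective.
Because the two images are disjoint, no x < 4 has f(x) = f(4), so we compute f⁻¹(−28): −28 lies in (−32, ∞), so solve −7x − 4 = −28: x = (−28 + 4)/(−7) = 24/7.

24/7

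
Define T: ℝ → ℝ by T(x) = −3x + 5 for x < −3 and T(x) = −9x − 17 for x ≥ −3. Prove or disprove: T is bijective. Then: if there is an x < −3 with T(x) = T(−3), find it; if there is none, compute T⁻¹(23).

-6

Both pieces are strictly decreasing (slopes −3 and −9), so each is injective on its own interval.
The left piece maps (−∞, −3) onto (14, ∞); the right piece maps [−3, ∞) onto (−∞, 10].
The images leave a gap (14 has no preimage), so T is not surjective, hence not bijective.
Because the two images are disjoint, no x < −3 has T(x) = T(−3), so we compute T⁻¹(23): 23 lies in (14, ∞), so solve −3x + 5 = 23: x = (23 − 5)/(−3) = −6.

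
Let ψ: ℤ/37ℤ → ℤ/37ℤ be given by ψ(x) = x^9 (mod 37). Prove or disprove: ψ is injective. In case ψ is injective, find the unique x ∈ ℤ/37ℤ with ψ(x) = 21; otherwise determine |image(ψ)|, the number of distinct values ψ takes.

5

ψ(3): Repeated squaring mod 37: 3^1 ≡ 3, 3^2 ≡ 3² = 9, 3^4 ≡ 9² = 81 ≡ 7, 3^8 ≡ 7² = 49 ≡ 12. Since 9 = 8 + 1, 3^9 ≡ 12·3: 12·3 = 36. So 3^9 ≡ 36 (mod 37).
ψ(4): Repeated squaring mod 37: 4^1 ≡ 4, 4^2 ≡ 4² = 16, 4^4 ≡ 16² = 256 ≡ 34, 4^8 ≡ 34² = 1156 ≡ 9. Since 9 = 8 + 1, 4^9 ≡ 9·4: 9·4 = 36. So 4^9 ≡ 36 (mod 37).
So ψ(3) = ψ(4) = 36 while 3 ≠ 4, thus ψ is not injective.
Since ψ is not injective, we determine |image(ψ)|. Computing x^9 mod 37 for each x (by repeated squaring, reducing mod 37 at every step), the values ψ(0), ψ(1), …, ψ(36) are: 0, 1, 31, 36, 36, 6, 6, 1, 6, 1, 1, 36, 1, 6, 31, 31, 1, 6, 31, 6, 31, 36, 6, 6, 31, 36, 1, 36, 36, 31, 36, 31, 31, 1, 1, 6, 36.
The distinct values are {0, 1, 6, 31, 36}; there are 5 of them.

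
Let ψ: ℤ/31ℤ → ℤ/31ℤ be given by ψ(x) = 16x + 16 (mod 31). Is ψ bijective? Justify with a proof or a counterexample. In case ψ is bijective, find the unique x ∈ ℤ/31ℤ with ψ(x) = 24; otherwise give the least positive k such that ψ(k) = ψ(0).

16

Suppose ψ(x_1) = ψ(x_2) in ℤ/31ℤ. Then 16x_1 + 16 ≡ 16x_2 + 16 (mod 31), so 16(x_1 − x_2) ≡ 0 (mod 31).
Since gcd(16, 31) = 1, 16 is invertible modulo 31, hence x_1 − x_2 ≡ 0 (mod 31), i.e. x_1 = x_2.
We now compute 16⁻¹ mod 31 explicitly. Euclid's algorithm: 31 = 1·16 + 15, 16 = 1·15 + 1; back-substituting gives 1 = 2·16 − 1·31, so 16⁻¹ ≡ 2 (mod 31).
For any y ∈ ℤ/31ℤ, x = 2(y − 16) mod 31 satisfies ψ(x) = 16·2(y − 16) + 16 ≡ y (since 16·2 ≡ 1 mod 31). So every y has a preimage.
Therefore ψ is bijective.
Since ψ is bijective, we find ψ⁻¹(24): we need 16x ≡ 24 − 16 ≡ 8 (mod 31). Using 16⁻¹ = 2: x ≡ 2·8 = 16, so x = 16.
Check: ψ(16) = 16·16 + 16 = 272 = 8·31 + 24 ≡ 24 (mod 31).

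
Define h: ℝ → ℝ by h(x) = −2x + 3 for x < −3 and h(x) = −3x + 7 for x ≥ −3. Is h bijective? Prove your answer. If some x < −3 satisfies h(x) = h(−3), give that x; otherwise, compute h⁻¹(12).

Both pieces are strictly decreasing (slopes −2 and −3), so each is injective on its own interval.
The left piece maps (−∞, −3) onto (9, ∞); the right piece maps [−3, ∞) onto (−∞, 16].
These images overlap. In particular h(−3) = 16 (right piece), and solving −2x + 3 = 16 on the left piece gives x = −13/2 < −3.
So h(−13/2) = h(−3) with −13/2 ≠ −3, and h is not injective, hence not bijective. This x = −13/2 is the requested value below −3.

-13/2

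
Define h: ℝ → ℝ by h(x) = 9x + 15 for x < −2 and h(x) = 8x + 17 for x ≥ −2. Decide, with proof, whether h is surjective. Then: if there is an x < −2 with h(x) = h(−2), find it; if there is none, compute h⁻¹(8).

-9/8

Both pieces are strictly increasing (slopes 9 and 8), so each is injective on its own interval.
The left piece maps (−∞, −2) onto (−∞, −3); the right piece maps [−2, ∞) onto [1, ∞).
The union (−∞, −3) ∪ [1, ∞) omits the interval between −3 and 1; in particular −3 has no preimage. So h is not surjective.
Because the two images are disjoint, no x < −2 has h(x) = h(−2), so we compute h⁻¹(8): 8 lies in [1, ∞), so solve 8x + 17 = 8: x = (8 − 17)/8 = −9/8.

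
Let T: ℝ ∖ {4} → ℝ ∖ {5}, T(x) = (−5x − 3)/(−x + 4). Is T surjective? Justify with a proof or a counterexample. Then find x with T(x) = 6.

27

For any y ≠ 5, solving y(−x + 4) = −5x − 3 for x gives a well-defined x ≠ 4. So T is surjective.
Solving T(x) = 6: cross-multiplying gives −5x − 3 = 6(−x + 4), which rearranges to 1x = 27, so x = 27.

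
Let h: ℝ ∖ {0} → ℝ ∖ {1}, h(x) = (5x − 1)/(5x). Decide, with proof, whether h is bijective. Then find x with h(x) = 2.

-1/5

Suppose h(u) = h(v). Cross-multiplying: (5u − 1)(5v) = (5v − 1)(5u).
Expanding both sides and cancelling the symmetric terms leaves 5·(u − v) = 0. Since 5 ≠ 0, u = v. Hence h is injective.
For any y ≠ 1, solving y(5x) = 5x − 1 for x gives a well-defined x ≠ 0. So h is surjective.
Therefore h is bijective.
Solving h(x) = 2: cross-multiplying gives 5x − 1 = 2(5x), which rearranges to −5x = 1, so x = −1/5.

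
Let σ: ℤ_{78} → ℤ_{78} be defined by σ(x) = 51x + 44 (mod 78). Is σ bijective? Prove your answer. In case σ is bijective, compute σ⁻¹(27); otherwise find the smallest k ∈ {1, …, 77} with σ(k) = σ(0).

26

We have gcd(51, 78) = 3 > 1. Taking a = 0 and b = 26: σ(0) = 44 and σ(26) = 51·26 + 44 = 1370 ≡ 44 (mod 78).
So σ(0) = σ(26) while 0 ≠ 26, therefore σ is not injective, hence not bijective.
Since σ is not bijective, we find the least positive k with σ(k) = σ(0): this means 51k ≡ 0 (mod 78), i.e. 78 ∣ 51k. Since gcd(51, 78) = 3, dividing through by 3 this holds exactly when 26 ∣ 17k, and as gcd(17, 26) = 1, exactly when 26 ∣ k.
The smallest positive such k is 26.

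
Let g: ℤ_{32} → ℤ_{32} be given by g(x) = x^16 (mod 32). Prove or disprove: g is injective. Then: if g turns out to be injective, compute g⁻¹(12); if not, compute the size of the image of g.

g(0) = 0^16 = 0.
g(2): Repeated squaring mod 32: 2^1 ≡ 2, 2^2 ≡ 2² = 4, 2^4 ≡ 4² = 16, 2^8 ≡ 16² = 256 ≡ 0, 2^16 ≡ 0² = 0. So 2^16 ≡ 0 (mod 32).
So g(0) = g(2) = 0 while 0 ≠ 2, so g is not injective.
Since g is not injective, we determine |image(g)|. Computing x^16 mod 32 for each x (by repeated squaring, reducing mod 32 at every step), the values g(0), g(1), …, g(31) are: 0, 1, 0, 1, 0, 1, 0, 1, 0, 1, 0, 1, 0, 1, 0, 1, 0, 1, 0, 1, 0, 1, 0, 1, 0, 1, 0, 1, 0, 1, 0, 1.
The distinct values are {0, 1}; there are 2 of them.

2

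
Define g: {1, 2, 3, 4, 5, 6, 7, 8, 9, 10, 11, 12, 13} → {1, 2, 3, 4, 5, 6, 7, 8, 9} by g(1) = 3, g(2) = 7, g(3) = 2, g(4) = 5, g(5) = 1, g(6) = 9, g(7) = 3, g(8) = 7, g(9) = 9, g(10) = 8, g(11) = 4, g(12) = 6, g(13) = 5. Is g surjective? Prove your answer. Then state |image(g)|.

9

Every element of the codomain has a preimage: 1 = g(5), 2 = g(3), 3 = g(1), 4 = g(11), 5 = g(4), 6 = g(12), 7 = g(2), 8 = g(10), 9 = g(6).
Hence g is surjective.
The image of g is {1, 2, 3, 4, 5, 6, 7, 8, 9}, which has 9 elements.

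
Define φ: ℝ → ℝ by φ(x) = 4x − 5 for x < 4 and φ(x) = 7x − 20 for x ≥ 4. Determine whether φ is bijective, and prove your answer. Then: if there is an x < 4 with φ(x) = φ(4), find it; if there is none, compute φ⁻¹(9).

Both pieces are strictly increasing (slopes 4 and 7), so each is injective on its own interval.
The left piece maps (−∞, 4) onto (−∞, 11); the right piece maps [4, ∞) onto [8, ∞).
These images overlap. In particular φ(4) = 8 (right piece), and solving 4x − 5 = 8 on the left piece gives x = 13/4 < 4.
So φ(13/4) = φ(4) with 13/4 ≠ 4, and φ is not injective, hence not bijective. This x = 13/4 is the requested value below 4.

13/4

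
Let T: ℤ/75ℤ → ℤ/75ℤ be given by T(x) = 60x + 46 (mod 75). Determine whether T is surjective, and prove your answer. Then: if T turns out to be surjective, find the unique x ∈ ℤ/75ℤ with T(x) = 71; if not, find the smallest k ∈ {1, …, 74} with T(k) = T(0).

5

By definition, surjectivity means every element of the codomain has a preimage under T.
Since gcd(60, 75) = 15, we have 60x ≡ 0 (mod 15) for all x, so T(x) ≡ 1 (mod 15).
But 0 ≢ 1 (mod 15), so 0 ∈ ℤ/75ℤ has no preimage. Hence T is not surjective.
Since T is not surjective, we find the least positive k with T(k) = T(0): this means 60k ≡ 0 (mod 75), i.e. 75 ∣ 60k. Since gcd(60, 75) = 15, dividing through by 15 this holds exactly when 5 ∣ 4k, and as gcd(4, 5) = 1, exactly when 5 ∣ k.
The smallest positive such k is 5.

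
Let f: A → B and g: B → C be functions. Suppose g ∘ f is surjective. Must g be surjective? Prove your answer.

surjective

Let c ∈ C. Since g ∘ f is surjective, some a ∈ A has g(f(a)) = c. Then b = f(a) ∈ B satisfies g(b) = c. So g is surjective.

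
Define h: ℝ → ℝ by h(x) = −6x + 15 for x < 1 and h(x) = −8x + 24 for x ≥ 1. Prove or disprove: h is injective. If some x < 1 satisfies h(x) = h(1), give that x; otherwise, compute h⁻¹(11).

-1/6

Both pieces are strictly decreasing (slopes −6 and −8), so each is injective on its own interval.
The left piece maps (−∞, 1) onto (9, ∞); the right piece maps [1, ∞) onto (−∞, 16].
These images overlap. In particular h(1) = 16 (right piece), and solving −6x + 15 = 16 on the left piece gives x = −1/6 < 1.
So h(−1/6) = h(1) with −1/6 ≠ 1, and h is not injective. This x = −1/6 is the requested value below 1.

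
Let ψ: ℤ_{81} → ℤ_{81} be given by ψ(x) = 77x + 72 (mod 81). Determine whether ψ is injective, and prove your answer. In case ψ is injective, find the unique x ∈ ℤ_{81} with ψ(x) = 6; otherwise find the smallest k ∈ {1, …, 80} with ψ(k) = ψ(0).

57

If ψ(u) = ψ(v), then 77u ≡ 77v (mod 81). Because gcd(77, 81) = 1, we may cancel 77 to get u ≡ v (mod 81).
Therefore ψ is injective.
We now compute 77⁻¹ mod 81 explicitly. Euclid's algorithm: 81 = 1·77 + 4, 77 = 19·4 + 1; back-substituting gives 1 = 20·77 − 19·81, so 77⁻¹ ≡ 20 (mod 81).
Since ψ is injective, we compute ψ⁻¹(6): solve 77x + 72 ≡ 6 (mod 81), i.e. 77x ≡ 15 (mod 81).
Multiplying by 77⁻¹ = 20 gives x ≡ 20·15 = 300 = 3·81 + 57 ≡ 57 (mod 81).
Check: ψ(57) = 77·57 + 72 = 4461 = 55·81 + 6 ≡ 6 (mod 81).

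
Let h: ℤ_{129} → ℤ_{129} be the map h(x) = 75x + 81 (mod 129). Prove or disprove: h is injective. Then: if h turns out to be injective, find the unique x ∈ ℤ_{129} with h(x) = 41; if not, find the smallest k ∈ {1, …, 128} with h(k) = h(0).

We have gcd(75, 129) = 3 > 1. Taking x_1 = 0 and x_2 = 43: h(0) = 81 and h(43) = 75·43 + 81 = 3306 ≡ 81 (mod 129).
So h(0) = h(43) while 0 ≠ 43, hence h is not injective.
Since h is not injective, we find the least positive k with h(k) = h(0): this means 75k ≡ 0 (mod 129), i.e. 129 ∣ 75k. Since gcd(75, 129) = 3, dividing through by 3 this holds exactly when 43 ∣ 25k, and as gcd(25, 43) = 1, exactly when 43 ∣ k.
The smallest positive such k is 43.

43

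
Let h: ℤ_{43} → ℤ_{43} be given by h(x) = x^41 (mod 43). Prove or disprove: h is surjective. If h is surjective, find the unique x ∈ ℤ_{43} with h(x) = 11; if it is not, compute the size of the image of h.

4

Since 43 is prime, the nonzero elements of ℤ_{43} form a cyclic group of order 42.
As gcd(41, 42) = 1, raising to the 41st power is a bijection on this group: if s^41 ≡ t^41 then (st^{−1})^41 = 1, and the only element of order dividing gcd(41, 42) = 1 is 1, so s = t.
With h(0) = 0 this makes h injective on all of ℤ_{43}, hence bijective (finite equal-size domain and codomain). In particular h is surjective.
Since h is surjective, we find the preimage of 11. The inverse of x ↦ x^41 on (ℤ_{43})^× is x ↦ x^41, because 41·41 = 1681 = 40·42 + 1 ≡ 1 (mod 42) and x^{42} = 1 for x ≠ 0 (Fermat). So h⁻¹(11) = 11^41 mod 43.
Repeated squaring mod 43: 11^1 ≡ 11, 11^2 ≡ 11² = 121 ≡ 35, 11^4 ≡ 35² = 1225 ≡ 21, 11^8 ≡ 21² = 441 ≡ 11, 11^16 ≡ 11² = 121 ≡ 35, 11^32 ≡ 35² = 1225 ≡ 21. Since 41 = 32 + 8 + 1, 11^41 ≡ 21·11·11: 21·11 = 231 ≡ 16, then 16·11 = 176 ≡ 4. So 11^41 ≡ 4 (mod 43).
Hence h⁻¹(11) = 4.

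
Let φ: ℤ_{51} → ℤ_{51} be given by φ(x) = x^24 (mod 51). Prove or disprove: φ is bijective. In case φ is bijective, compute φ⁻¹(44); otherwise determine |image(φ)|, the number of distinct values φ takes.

6

φ(1) = 1^24 = 1.
φ(2): Repeated squaring mod 51: 2^1 ≡ 2, 2^2 ≡ 2² = 4, 2^4 ≡ 4² = 16, 2^8 ≡ 16² = 256 ≡ 1, 2^16 ≡ 1² = 1. Since 24 = 16 + 8, 2^24 ≡ 1·1: 1·1 = 1. So 2^24 ≡ 1 (mod 51).
So φ(1) = φ(2) = 1 while 1 ≠ 2, therefore φ is not injective, hence not bijective.
Since φ is not bijective, we determine |image(φ)|. Computing x^24 mod 51 for each x (by repeated squaring, reducing mod 51 at every step), the values φ(0), φ(1), …, φ(50) are: 0, 1, 1, 33, 1, 16, 33, 16, 1, 18, 16, 16, 33, 1, 16, 18, 1, 34, 18, 1, 16, 18, 16, 16, 33, 1, 1, 33, 16, 16, 18, 16, 1, 18, 34, 1, 18, 16, 1, 33, 16, 16, 18, 1, 16, 33, 16, 1, 33, 1, 1.
The distinct values are {0, 1, 16, 18, 33, 34}; there are 6 of them.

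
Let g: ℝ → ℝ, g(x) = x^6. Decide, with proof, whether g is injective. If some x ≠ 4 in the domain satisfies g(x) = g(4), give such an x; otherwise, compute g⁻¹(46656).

g(4) = 4096 = (−4)^6 = g(−4) (since 6 is even), with 4 ≠ −4. So g is not injective.
For the follow-up, such an x exists: taking x = −4 ∈ ℝ gives g(−4) = 4096 = g(4) with −4 ≠ 4.

-4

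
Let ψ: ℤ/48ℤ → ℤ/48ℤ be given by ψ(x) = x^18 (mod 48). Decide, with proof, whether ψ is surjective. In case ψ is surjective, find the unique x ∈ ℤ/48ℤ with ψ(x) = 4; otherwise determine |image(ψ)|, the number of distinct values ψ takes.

ψ(2): Repeated squaring mod 48: 2^1 ≡ 2, 2^2 ≡ 2² = 4, 2^4 ≡ 4² = 16, 2^8 ≡ 16² = 256 ≡ 16, 2^16 ≡ 16² = 256 ≡ 16. Since 18 = 16 + 2, 2^18 ≡ 16·4: 16·4 = 64 ≡ 16. So 2^18 ≡ 16 (mod 48).
ψ(4): Repeated squaring mod 48: 4^1 ≡ 4, 4^2 ≡ 4² = 16, 4^4 ≡ 16² = 256 ≡ 16, 4^8 ≡ 16² = 256 ≡ 16, 4^16 ≡ 16² = 256 ≡ 16. Since 18 = 16 + 2, 4^18 ≡ 16·16: 16·16 = 256 ≡ 16. So 4^18 ≡ 16 (mod 48).
So ψ(2) = ψ(4) = 16 while 2 ≠ 4, thus ψ is not injective.
A non-injective map from the 48-element set ℤ/48ℤ to itself takes at most 47 distinct values, so it cannot be surjective. Therefore ψ is not surjective.
Since ψ is not surjective, we determine |image(ψ)|. Computing x^18 mod 48 for each x (by repeated squaring, reducing mod 48 at every step), the values ψ(0), ψ(1), …, ψ(47) are: 0, 1, 16, 9, 16, 25, 0, 1, 16, 33, 16, 25, 0, 25, 16, 33, 16, 1, 0, 25, 16, 9, 16, 1, 0, 1, 16, 9, 16, 25, 0, 1, 16, 33, 16, 25, 0, 25, 16, 33, 16, 1, 0, 25, 16, 9, 16, 1.
The distinct values are {0, 1, 9, 16, 25, 33}; there are 6 of them.

6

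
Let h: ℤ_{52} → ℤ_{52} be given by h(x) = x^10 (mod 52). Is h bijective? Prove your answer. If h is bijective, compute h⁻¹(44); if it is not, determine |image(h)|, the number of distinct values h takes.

14

h(12): Repeated squaring mod 52: 12^1 ≡ 12, 12^2 ≡ 12² = 144 ≡ 40, 12^4 ≡ 40² = 1600 ≡ 40, 12^8 ≡ 40² = 1600 ≡ 40. Since 10 = 8 + 2, 12^10 ≡ 40·40: 40·40 = 1600 ≡ 40. So 12^10 ≡ 40 (mod 52).
h(14): Repeated squaring mod 52: 14^1 ≡ 14, 14^2 ≡ 14² = 196 ≡ 40, 14^4 ≡ 40² = 1600 ≡ 40, 14^8 ≡ 40² = 1600 ≡ 40. Since 10 = 8 + 2, 14^10 ≡ 40·40: 40·40 = 1600 ≡ 40. So 14^10 ≡ 40 (mod 52).
So h(12) = h(14) = 40 while 12 ≠ 14, therefore h is not injective, hence not bijective.
Since h is not bijective, we determine |image(h)|. Computing x^10 mod 52 for each x (by repeated squaring, reducing mod 52 at every step), the values h(0), h(1), …, h(51) are: 0, 1, 36, 29, 48, 25, 4, 17, 12, 9, 16, 49, 40, 13, 40, 49, 16, 9, 12, 17, 4, 25, 48, 29, 36, 1, 0, 1, 36, 29, 48, 25, 4, 17, 12, 9, 16, 49, 40, 13, 40, 49, 16, 9, 12, 17, 4, 25, 48, 29, 36, 1.
The distinct values are {0, 1, 4, 9, 12, 13, 16, 17, 25, 29, 36, 40, 48, 49}; there are 14 of them.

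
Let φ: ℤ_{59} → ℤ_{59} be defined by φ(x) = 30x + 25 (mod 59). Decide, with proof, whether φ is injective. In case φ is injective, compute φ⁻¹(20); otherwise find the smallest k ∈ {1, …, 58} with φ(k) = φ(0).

49

Suppose φ(s) = φ(t) in ℤ_{59}. Then 30s + 25 ≡ 30t + 25 (mod 59), therefore 30(s − t) ≡ 0 (mod 59).
Since gcd(30, 59) = 1, 30 is invertible modulo 59, so s − t ≡ 0 (mod 59), i.e. s = t.
Hence φ is injective.
We now compute 30⁻¹ mod 59 explicitly. Euclid's algorithm: 59 = 1·30 + 29, 30 = 1·29 + 1; back-substituting gives 1 = 2·30 − 1·59, so 30⁻¹ ≡ 2 (mod 59).
Since φ is injective, we compute φ⁻¹(20): solve 30x + 25 ≡ 20 (mod 59), i.e. 30x ≡ 54 (mod 59).
Multiplying by 30⁻¹ = 2 gives x ≡ 2·54 = 108 = 1·59 + 49 ≡ 49 (mod 59).
Check: φ(49) = 30·49 + 25 = 1495 = 25·59 + 20 ≡ 20 (mod 59).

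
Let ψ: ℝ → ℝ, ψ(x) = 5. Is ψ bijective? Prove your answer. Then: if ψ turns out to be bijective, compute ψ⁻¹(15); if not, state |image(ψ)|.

1

ψ(0) = 5 = ψ(1) with 0 ≠ 1, so ψ is not injective, hence not bijective.
Since ψ is not bijective, we state |image(ψ)|: the image of ψ is {5}, which has 1 element.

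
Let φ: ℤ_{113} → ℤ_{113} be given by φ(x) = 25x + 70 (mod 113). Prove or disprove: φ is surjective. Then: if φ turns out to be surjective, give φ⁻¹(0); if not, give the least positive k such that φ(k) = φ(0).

65

By definition, surjectivity means every element of the codomain has a preimage under φ.
Since gcd(25, 113) = 1, 25 is invertible modulo 113. Euclid's algorithm: 113 = 4·25 + 13, 25 = 1·13 + 12, 13 = 1·12 + 1; back-substituting gives 1 = 104·25 − 23·113, so 25⁻¹ ≡ 104 (mod 113).
Then y ↦ 104(y − 70) is a two-sided inverse to φ, so every y ∈ ℤ_{113} has a preimage.
Thus φ is surjective.
Since φ is surjective, we compute φ⁻¹(0): solve 25x + 70 ≡ 0 (mod 113), i.e. 25x ≡ 43 (mod 113).
Multiplying by 25⁻¹ = 104 gives x ≡ 104·43 = 4472 = 39·113 + 65 ≡ 65 (mod 113).
Check: φ(65) = 25·65 + 70 = 1695 = 15·113 + 0 ≡ 0 (mod 113).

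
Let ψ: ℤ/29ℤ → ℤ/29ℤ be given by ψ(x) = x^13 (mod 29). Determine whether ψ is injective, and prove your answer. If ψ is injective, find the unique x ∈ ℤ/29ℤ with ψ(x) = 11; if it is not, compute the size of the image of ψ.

21

Since 29 is prime, the nonzero elements of ℤ/29ℤ form a cyclic group of order 28.
As gcd(13, 28) = 1, raising to the 13th power is a bijection on this group: if a^13 ≡ b^13 then (ab^{−1})^13 = 1, and the only element of order dividing gcd(13, 28) = 1 is 1, so a = b.
With ψ(0) = 0 this makes ψ injective on all of ℤ/29ℤ, hence bijective (finite equal-size domain and codomain). In particular ψ is injective.
Since ψ is injective, we find the preimage of 11. The inverse of x ↦ x^13 on (ℤ/29ℤ)^× is x ↦ x^13, because 13·13 = 169 = 6·28 + 1 ≡ 1 (mod 28) and x^{28} = 1 for x ≠ 0 (Fermat). So ψ⁻¹(11) = 11^13 mod 29.
Repeated squaring mod 29: 11^1 ≡ 11, 11^2 ≡ 11² = 121 ≡ 5, 11^4 ≡ 5² = 25, 11^8 ≡ 25² = 625 ≡ 16. Since 13 = 8 + 4 + 1, 11^13 ≡ 16·25·11: 16·25 = 400 ≡ 23, then 23·11 = 253 ≡ 21. So 11^13 ≡ 21 (mod 29).
Hence ψ⁻¹(11) = 21.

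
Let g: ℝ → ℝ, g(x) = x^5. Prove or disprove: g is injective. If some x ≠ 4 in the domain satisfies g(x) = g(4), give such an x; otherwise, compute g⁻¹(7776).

On ℝ, x ↦ x^5 is strictly increasing (since 5 is odd), so g(x_1) = g(x_2) forces x_1 = x_2. Thus g is injective.
Since x ↦ x^5 is strictly increasing on ℝ, it is injective there, so no x ≠ 4 in the domain has g(x) = g(4). We therefore compute g⁻¹(7776) = 7776^{1/5} = 6 (indeed 6^5 = 7776).

6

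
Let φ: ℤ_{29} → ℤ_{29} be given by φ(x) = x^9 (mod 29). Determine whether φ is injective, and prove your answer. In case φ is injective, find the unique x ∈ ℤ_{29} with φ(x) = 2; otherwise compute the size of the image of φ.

Since 29 is prime, the nonzero elements of ℤ_{29} form a cyclic group of order 28.
As gcd(9, 28) = 1, raising to the 9th power is a bijection on this group: if x_1^9 ≡ x_2^9 then (x_1x_2^{−1})^9 = 1, and the only element of order dividing gcd(9, 28) = 1 is 1, so x_1 = x_2.
With φ(0) = 0 this makes φ injective on all of ℤ_{29}, hence bijective (finite equal-size domain and codomain). In particular φ is injective.
Since φ is injective, we find the preimage of 2. The inverse of x ↦ x^9 on (ℤ_{29})^× is x ↦ x^25, because 9·25 = 225 = 8·28 + 1 ≡ 1 (mod 28) and x^{28} = 1 for x ≠ 0 (Fermat). So φ⁻¹(2) = 2^25 mod 29.
Repeated squaring mod 29: 2^1 ≡ 2, 2^2 ≡ 2² = 4, 2^4 ≡ 4² = 16, 2^8 ≡ 16² = 256 ≡ 24, 2^16 ≡ 24² = 576 ≡ 25. Since 25 = 16 + 8 + 1, 2^25 ≡ 25·24·2: 25·24 = 600 ≡ 20, then 20·2 = 40 ≡ 11. So 2^25 ≡ 11 (mod 29).
Hence φ⁻¹(2) = 11.

11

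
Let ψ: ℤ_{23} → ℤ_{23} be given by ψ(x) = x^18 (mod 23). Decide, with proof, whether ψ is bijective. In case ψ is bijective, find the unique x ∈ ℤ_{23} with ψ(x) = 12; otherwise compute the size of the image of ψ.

12

ψ(11): Repeated squaring mod 23: 11^1 ≡ 11, 11^2 ≡ 11² = 121 ≡ 6, 11^4 ≡ 6² = 36 ≡ 13, 11^8 ≡ 13² = 169 ≡ 8, 11^16 ≡ 8² = 64 ≡ 18. Since 18 = 16 + 2, 11^18 ≡ 18·6: 18·6 = 108 ≡ 16. So 11^18 ≡ 16 (mod 23).
ψ(12): Repeated squaring mod 23: 12^1 ≡ 12, 12^2 ≡ 12² = 144 ≡ 6, 12^4 ≡ 6² = 36 ≡ 13, 12^8 ≡ 13² = 169 ≡ 8, 12^16 ≡ 8² = 64 ≡ 18. Since 18 = 16 + 2, 12^18 ≡ 18·6: 18·6 = 108 ≡ 16. So 12^18 ≡ 16 (mod 23).
So ψ(11) = ψ(12) = 16 while 11 ≠ 12, thus ψ is not injective, hence not bijective.
Since ψ is not bijective, we determine |image(ψ)|. Computing x^18 mod 23 for each x (by repeated squaring, reducing mod 23 at every step), the values ψ(0), ψ(1), …, ψ(22) are: 0, 1, 13, 2, 8, 6, 3, 18, 12, 4, 9, 16, 16, 9, 4, 12, 18, 3, 6, 8, 2, 13, 1.
The distinct values are {0, 1, 2, 3, 4, 6, 8, 9, 12, 13, 16, 18}; there are 12 of them.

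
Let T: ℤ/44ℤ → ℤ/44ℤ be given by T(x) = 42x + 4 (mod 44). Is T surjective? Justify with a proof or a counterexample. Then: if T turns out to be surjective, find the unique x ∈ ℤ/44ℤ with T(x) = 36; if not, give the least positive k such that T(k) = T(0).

22

Recall that T is surjective if every y in the codomain equals T(x) for some x in the domain.
Since gcd(42, 44) = 2, we have 42x ≡ 0 (mod 2) for all x, so T(x) ≡ 0 (mod 2).
But 1 ≢ 0 (mod 2), so 1 ∈ ℤ/44ℤ has no preimage. Therefore T is not surjective.
Since T is not surjective, we find the least positive k with T(k) = T(0): this means 42k ≡ 0 (mod 44), i.e. 44 ∣ 42k. Since gcd(42, 44) = 2, dividing through by 2 this holds exactly when 22 ∣ 21k, and as gcd(21, 22) = 1, exactly when 22 ∣ k.
The smallest positive such k is 22.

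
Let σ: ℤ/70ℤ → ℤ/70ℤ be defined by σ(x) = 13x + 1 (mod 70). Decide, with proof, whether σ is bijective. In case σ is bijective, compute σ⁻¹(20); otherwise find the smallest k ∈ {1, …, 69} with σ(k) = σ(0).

23

If σ(u) = σ(v), then 13u ≡ 13v (mod 70). Because gcd(13, 70) = 1, we may cancel 13 to get u ≡ v (mod 70).
We now compute 13⁻¹ mod 70 explicitly. Euclid's algorithm: 70 = 5·13 + 5, 13 = 2·5 + 3, 5 = 1·3 + 2, 3 = 1·2 + 1; back-substituting gives 1 = 27·13 − 5·70, so 13⁻¹ ≡ 27 (mod 70).
Then y ↦ 27(y − 1) is a two-sided inverse to σ, so every y ∈ ℤ/70ℤ has a preimage.
Therefore σ is bijective.
Since σ is bijective, we compute σ⁻¹(20): solve 13x + 1 ≡ 20 (mod 70), i.e. 13x ≡ 19 (mod 70).
Multiplying by 13⁻¹ = 27 gives x ≡ 27·19 = 513 = 7·70 + 23 ≡ 23 (mod 70).
Check: σ(23) = 13·23 + 1 = 300 = 4·70 + 20 ≡ 20 (mod 70).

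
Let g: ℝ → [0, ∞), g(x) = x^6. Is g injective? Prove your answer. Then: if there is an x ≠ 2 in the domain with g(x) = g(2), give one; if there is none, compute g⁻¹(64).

g(2) = 64 = (−2)^6 = g(−2) (since 6 is even), with 2 ≠ −2. So g is not injective.
For the follow-up, such an x exists: taking x = −2 ∈ ℝ gives g(−2) = 64 = g(2) with −2 ≠ 2.

-2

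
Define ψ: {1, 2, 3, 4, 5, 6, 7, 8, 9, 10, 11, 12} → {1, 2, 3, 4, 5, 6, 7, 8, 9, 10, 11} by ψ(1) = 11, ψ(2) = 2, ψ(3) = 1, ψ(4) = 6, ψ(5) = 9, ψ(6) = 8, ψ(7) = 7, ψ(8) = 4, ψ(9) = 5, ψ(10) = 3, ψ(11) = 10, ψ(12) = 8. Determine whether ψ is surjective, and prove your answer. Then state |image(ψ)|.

Every element of the codomain has a preimage: 1 = ψ(3), 2 = ψ(2), 3 = ψ(10), 4 = ψ(8), 5 = ψ(9), 6 = ψ(4), 7 = ψ(7), 8 = ψ(6), 9 = ψ(5), 10 = ψ(11), 11 = ψ(1).
Therefore ψ is surjective.
The image of ψ is {1, 2, 3, 4, 5, 6, 7, 8, 9, 10, 11}, which has 11 elements.

11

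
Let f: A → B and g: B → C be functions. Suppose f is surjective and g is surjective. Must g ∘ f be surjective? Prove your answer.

surjective

Let c ∈ C. Since g is surjective, there is b ∈ B with g(b) = c. Since f is surjective, there is a ∈ A with f(a) = b.
Then (g ∘ f)(a) = g(b) = c. Thus g ∘ f is surjective.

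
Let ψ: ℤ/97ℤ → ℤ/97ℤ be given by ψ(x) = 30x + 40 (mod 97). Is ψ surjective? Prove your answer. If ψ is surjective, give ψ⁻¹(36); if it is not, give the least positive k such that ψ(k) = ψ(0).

Recall: ψ is surjective if every y in the codomain equals ψ(x) for some x in the domain.
Since gcd(30, 97) = 1, 30 is invertible modulo 97. Euclid's algorithm: 97 = 3·30 + 7, 30 = 4·7 + 2, 7 = 3·2 + 1; back-substituting gives 1 = 55·30 − 17·97, so 30⁻¹ ≡ 55 (mod 97).
For any y ∈ ℤ/97ℤ, x = 55(y − 40) mod 97 satisfies ψ(x) = 30·55(y − 40) + 40 ≡ y (since 30·55 ≡ 1 mod 97). So every y has a preimage.
Therefore ψ is surjective.
Since ψ is surjective, we compute ψ⁻¹(36): solve 30x + 40 ≡ 36 (mod 97), i.e. 30x ≡ 93 (mod 97).
Multiplying by 30⁻¹ = 55 gives x ≡ 55·93 = 5115 = 52·97 + 71 ≡ 71 (mod 97).
Check: ψ(71) = 30·71 + 40 = 2170 = 22·97 + 36 ≡ 36 (mod 97).

71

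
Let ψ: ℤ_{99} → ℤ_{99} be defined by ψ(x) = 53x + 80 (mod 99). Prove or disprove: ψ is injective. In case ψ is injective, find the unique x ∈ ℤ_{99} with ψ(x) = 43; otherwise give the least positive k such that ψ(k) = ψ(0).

Recall: injectivity means: for all s, t in the domain, ψ(s) = ψ(t) implies s = t.
If ψ(s) = ψ(t), then 53s ≡ 53t (mod 99). Because gcd(53, 99) = 1, we may cancel 53 to get s ≡ t (mod 99).
Therefore ψ is injective.
We now compute 53⁻¹ mod 99 explicitly. Euclid's algorithm: 99 = 1·53 + 46, 53 = 1·46 + 7, 46 = 6·7 + 4, 7 = 1·4 + 3, 4 = 1·3 + 1; back-substituting gives 1 = 71·53 − 38·99, so 53⁻¹ ≡ 71 (mod 99).
Since ψ is injective, we find ψ⁻¹(43): we need 53x ≡ 43 − 80 ≡ 62 (mod 99). Using 53⁻¹ = 71: x ≡ 71·62 = 4402 = 44·99 + 46, so x = 46.
Check: ψ(46) = 53·46 + 80 = 2518 = 25·99 + 43 ≡ 43 (mod 99).

46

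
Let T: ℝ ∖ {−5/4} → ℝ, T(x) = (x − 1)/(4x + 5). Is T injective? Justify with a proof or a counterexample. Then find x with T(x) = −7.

Suppose T(x_1) = T(x_2). Cross-multiplying: (x_1 − 1)(4x_2 + 5) = (x_2 − 1)(4x_1 + 5).
Expanding both sides and cancelling the symmetric terms leaves 9·(x_1 − x_2) = 0. Since 9 ≠ 0, x_1 = x_2. Thus T is injective.
Solving T(x) = −7: cross-multiplying gives x − 1 = −7(4x + 5), which rearranges to 29x = −34, so x = −34/29.

-34/29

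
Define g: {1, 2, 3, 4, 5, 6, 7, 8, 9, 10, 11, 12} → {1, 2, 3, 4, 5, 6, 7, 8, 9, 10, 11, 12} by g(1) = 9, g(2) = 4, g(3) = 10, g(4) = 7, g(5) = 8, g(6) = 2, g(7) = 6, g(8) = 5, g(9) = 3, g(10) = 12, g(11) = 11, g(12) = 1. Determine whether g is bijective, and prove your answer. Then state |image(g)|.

12

The values 9, 4, 10, 7, 8, 2, 6, 5, 3, 12, 11, 1 are a permutation of {1, 2, 3, 4, 5, 6, 7, 8, 9, 10, 11, 12}: each element appears exactly once.
So g is injective and surjective, hence bijective.
The image of g is {1, 2, 3, 4, 5, 6, 7, 8, 9, 10, 11, 12}, which has 12 elements.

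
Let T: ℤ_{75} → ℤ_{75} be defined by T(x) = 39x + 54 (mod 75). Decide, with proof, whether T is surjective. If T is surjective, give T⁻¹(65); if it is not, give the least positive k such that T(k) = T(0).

25

Recall: T is surjective if every y in the codomain equals T(x) for some x in the domain.
Since gcd(39, 75) = 3, we have 39x ≡ 0 (mod 3) for all x, so T(x) ≡ 0 (mod 3).
But 1 ≢ 0 (mod 3), so 1 ∈ ℤ_{75} has no preimage. Thus T is not surjective.
Since T is not surjective, we find the least positive k with T(k) = T(0): this means 39k ≡ 0 (mod 75), i.e. 75 ∣ 39k. Since gcd(39, 75) = 3, dividing through by 3 this holds exactly when 25 ∣ 13k, and as gcd(13, 25) = 1, exactly when 25 ∣ k.
The smallest positive such k is 25.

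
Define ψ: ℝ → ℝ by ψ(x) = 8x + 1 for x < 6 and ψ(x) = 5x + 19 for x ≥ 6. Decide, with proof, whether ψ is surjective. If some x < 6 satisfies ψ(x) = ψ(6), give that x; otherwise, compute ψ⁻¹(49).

6

Both pieces are strictly increasing (slopes 8 and 5), so each is injective on its own interval.
The left piece maps (−∞, 6) onto (−∞, 49); the right piece maps [6, ∞) onto [49, ∞).
These images together cover ℝ, so ψ is surjective.
Because the two images are disjoint, no x < 6 has ψ(x) = ψ(6), so we compute ψ⁻¹(49): 49 lies in [49, ∞), so solve 5x + 19 = 49: x = (49 − 19)/5 = 6.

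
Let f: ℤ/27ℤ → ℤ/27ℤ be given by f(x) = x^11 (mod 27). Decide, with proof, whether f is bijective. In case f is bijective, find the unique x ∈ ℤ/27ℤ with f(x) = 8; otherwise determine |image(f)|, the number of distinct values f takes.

19

f(0) = 0^11 = 0.
f(3): Repeated squaring mod 27: 3^1 ≡ 3, 3^2 ≡ 3² = 9, 3^4 ≡ 9² = 81 ≡ 0, 3^8 ≡ 0² = 0. Since 11 = 8 + 2 + 1, 3^11 ≡ 0·9·3: 0·9 = 0, then 0·3 = 0. So 3^11 ≡ 0 (mod 27).
So f(0) = f(3) = 0 while 0 ≠ 3, therefore f is not injective, hence not bijective.
Since f is not bijective, we determine |image(f)|. Computing x^11 mod 27 for each x (by repeated squaring, reducing mod 27 at every step), the values f(0), f(1), …, f(26) are: 0, 1, 23, 0, 16, 2, 0, 22, 17, 0, 19, 14, 0, 7, 20, 0, 13, 8, 0, 10, 5, 0, 25, 11, 0, 4, 26.
The distinct values are {0, 1, 2, 4, 5, 7, 8, 10, 11, 13, 14, 16, 17, 19, 20, 22, 23, 25, 26}; there are 19 of them.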